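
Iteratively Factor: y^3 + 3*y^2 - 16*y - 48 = (y + 4)*(y^2 - y - 12) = (y + 3)*(y + 4)*(y - 4)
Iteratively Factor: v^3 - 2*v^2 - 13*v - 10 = (v - 5)*(v^2 + 3*v + 2) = (v - 5)*(v + 1)*(v + 2)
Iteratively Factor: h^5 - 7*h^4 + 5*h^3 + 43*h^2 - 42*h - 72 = (h - 4)*(h^4 - 3*h^3 - 7*h^2 + 15*h + 18) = (h - 4)*(h - 3)*(h^3 - 7*h - 6) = (h - 4)*(h - 3)*(h + 1)*(h^2 - h - 6) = (h - 4)*(h - 3)^2*(h + 1)*(h + 2)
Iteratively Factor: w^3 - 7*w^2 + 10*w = (w - 2)*(w^2 - 5*w) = w*(w - 2)*(w - 5)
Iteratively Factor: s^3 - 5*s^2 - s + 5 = (s - 5)*(s^2 - 1) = (s - 5)*(s + 1)*(s - 1)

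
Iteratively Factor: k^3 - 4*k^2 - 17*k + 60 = (k - 5)*(k^2 + k - 12) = (k - 5)*(k - 3)*(k + 4)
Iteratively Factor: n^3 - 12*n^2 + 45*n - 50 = (n - 5)*(n^2 - 7*n + 10) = (n - 5)^2*(n - 2)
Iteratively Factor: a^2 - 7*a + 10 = (a - 5)*(a - 2)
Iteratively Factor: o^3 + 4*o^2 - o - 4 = (o + 4)*(o^2 - 1) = (o - 1)*(o + 4)*(o + 1)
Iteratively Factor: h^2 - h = (h)*(h - 1)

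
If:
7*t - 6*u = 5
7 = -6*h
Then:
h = -7/6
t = 6*u/7 + 5/7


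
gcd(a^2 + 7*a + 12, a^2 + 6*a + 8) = a + 4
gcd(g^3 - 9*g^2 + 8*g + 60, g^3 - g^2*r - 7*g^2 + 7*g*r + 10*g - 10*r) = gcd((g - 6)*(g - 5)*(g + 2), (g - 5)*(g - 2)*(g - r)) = g - 5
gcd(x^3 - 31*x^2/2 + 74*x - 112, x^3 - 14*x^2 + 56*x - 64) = x^2 - 12*x + 32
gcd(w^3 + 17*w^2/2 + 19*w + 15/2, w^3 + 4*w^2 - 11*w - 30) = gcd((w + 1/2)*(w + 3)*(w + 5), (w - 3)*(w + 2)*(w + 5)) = w + 5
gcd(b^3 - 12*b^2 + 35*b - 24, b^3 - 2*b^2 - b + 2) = b - 1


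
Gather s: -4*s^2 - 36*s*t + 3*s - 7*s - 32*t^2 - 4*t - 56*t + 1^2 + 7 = -4*s^2 + s*(-36*t - 4) - 32*t^2 - 60*t + 8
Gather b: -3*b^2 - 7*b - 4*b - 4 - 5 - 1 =-3*b^2 - 11*b - 10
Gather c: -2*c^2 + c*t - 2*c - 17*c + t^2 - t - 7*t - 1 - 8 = -2*c^2 + c*(t - 19) + t^2 - 8*t - 9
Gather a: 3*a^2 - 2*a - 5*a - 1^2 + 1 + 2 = 3*a^2 - 7*a + 2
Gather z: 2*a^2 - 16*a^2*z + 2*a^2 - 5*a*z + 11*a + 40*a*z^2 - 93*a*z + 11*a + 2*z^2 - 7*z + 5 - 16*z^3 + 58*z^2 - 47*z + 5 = 4*a^2 + 22*a - 16*z^3 + z^2*(40*a + 60) + z*(-16*a^2 - 98*a - 54) + 10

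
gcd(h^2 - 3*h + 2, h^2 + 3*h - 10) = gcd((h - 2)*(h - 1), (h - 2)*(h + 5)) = h - 2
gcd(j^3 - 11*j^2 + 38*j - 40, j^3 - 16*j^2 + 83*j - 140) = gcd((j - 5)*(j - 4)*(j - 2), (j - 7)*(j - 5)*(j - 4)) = j^2 - 9*j + 20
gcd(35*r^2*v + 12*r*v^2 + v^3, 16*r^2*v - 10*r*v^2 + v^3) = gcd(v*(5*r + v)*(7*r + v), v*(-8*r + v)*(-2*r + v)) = v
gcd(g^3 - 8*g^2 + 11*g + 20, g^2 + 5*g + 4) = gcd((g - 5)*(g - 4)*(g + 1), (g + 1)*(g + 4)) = g + 1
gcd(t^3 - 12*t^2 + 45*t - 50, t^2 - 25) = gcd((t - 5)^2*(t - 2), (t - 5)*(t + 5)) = t - 5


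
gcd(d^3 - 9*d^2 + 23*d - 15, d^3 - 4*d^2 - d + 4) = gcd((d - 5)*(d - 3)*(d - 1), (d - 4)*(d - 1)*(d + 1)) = d - 1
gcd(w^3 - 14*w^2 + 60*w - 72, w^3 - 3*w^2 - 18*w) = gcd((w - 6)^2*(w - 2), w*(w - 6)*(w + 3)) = w - 6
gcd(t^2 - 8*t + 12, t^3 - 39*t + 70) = t - 2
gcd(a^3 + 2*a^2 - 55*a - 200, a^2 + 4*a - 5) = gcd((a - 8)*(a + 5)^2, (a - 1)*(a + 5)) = a + 5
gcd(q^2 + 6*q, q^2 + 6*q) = q^2 + 6*q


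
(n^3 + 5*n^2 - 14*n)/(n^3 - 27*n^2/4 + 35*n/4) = 4*(n^2 + 5*n - 14)/(4*n^2 - 27*n + 35)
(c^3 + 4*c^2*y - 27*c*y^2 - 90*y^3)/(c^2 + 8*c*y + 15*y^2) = (c^2 + c*y - 30*y^2)/(c + 5*y)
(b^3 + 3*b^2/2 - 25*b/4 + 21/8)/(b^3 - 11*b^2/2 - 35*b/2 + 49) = (b^2 - 2*b + 3/4)/(b^2 - 9*b + 14)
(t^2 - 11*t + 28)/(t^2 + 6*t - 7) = (t^2 - 11*t + 28)/(t^2 + 6*t - 7)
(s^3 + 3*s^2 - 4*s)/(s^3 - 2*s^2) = (s^2 + 3*s - 4)/(s*(s - 2))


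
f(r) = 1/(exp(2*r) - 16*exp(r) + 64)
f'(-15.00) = 0.00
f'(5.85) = -0.00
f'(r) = (-2*exp(2*r) + 16*exp(r))/(exp(2*r) - 16*exp(r) + 64)^2 = 2*(8 - exp(r))*exp(r)/(exp(2*r) - 16*exp(r) + 64)^2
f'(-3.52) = 0.00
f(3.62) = 0.00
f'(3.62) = -0.00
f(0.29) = 0.02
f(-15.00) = 0.02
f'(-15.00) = 0.00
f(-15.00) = 0.02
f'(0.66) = 0.02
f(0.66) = 0.03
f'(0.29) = 0.01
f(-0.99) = 0.02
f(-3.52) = 0.02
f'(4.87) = -0.00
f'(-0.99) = 0.00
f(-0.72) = 0.02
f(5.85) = 0.00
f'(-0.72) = 0.00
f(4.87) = 0.00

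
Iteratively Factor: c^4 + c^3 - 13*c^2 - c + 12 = (c - 3)*(c^3 + 4*c^2 - c - 4) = (c - 3)*(c + 4)*(c^2 - 1) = (c - 3)*(c - 1)*(c + 4)*(c + 1)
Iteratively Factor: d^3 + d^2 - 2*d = (d - 1)*(d^2 + 2*d) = d*(d - 1)*(d + 2)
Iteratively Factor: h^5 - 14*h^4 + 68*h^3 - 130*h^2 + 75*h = (h - 5)*(h^4 - 9*h^3 + 23*h^2 - 15*h) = (h - 5)*(h - 1)*(h^3 - 8*h^2 + 15*h) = (h - 5)^2*(h - 1)*(h^2 - 3*h) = (h - 5)^2*(h - 3)*(h - 1)*(h)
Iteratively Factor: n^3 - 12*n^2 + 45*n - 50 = (n - 5)*(n^2 - 7*n + 10) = (n - 5)*(n - 2)*(n - 5)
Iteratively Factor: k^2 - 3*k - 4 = (k + 1)*(k - 4)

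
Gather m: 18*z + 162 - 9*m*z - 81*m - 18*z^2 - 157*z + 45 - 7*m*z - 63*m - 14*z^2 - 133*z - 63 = m*(-16*z - 144) - 32*z^2 - 272*z + 144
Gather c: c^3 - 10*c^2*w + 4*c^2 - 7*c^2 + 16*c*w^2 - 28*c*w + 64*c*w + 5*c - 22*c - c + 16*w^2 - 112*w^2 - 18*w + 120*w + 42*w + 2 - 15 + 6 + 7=c^3 + c^2*(-10*w - 3) + c*(16*w^2 + 36*w - 18) - 96*w^2 + 144*w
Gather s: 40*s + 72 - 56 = 40*s + 16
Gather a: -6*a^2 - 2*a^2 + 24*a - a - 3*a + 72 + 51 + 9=-8*a^2 + 20*a + 132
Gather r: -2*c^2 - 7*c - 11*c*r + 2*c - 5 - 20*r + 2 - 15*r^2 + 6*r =-2*c^2 - 5*c - 15*r^2 + r*(-11*c - 14) - 3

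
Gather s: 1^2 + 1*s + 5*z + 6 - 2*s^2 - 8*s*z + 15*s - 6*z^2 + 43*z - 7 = -2*s^2 + s*(16 - 8*z) - 6*z^2 + 48*z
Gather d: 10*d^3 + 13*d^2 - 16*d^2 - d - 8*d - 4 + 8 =10*d^3 - 3*d^2 - 9*d + 4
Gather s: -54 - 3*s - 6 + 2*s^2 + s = 2*s^2 - 2*s - 60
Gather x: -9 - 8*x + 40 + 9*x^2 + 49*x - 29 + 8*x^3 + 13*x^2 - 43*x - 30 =8*x^3 + 22*x^2 - 2*x - 28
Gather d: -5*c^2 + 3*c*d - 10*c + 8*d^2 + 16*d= -5*c^2 - 10*c + 8*d^2 + d*(3*c + 16)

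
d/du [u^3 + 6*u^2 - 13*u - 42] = 3*u^2 + 12*u - 13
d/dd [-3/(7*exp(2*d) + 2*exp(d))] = 6*(7*exp(d) + 1)*exp(-d)/(7*exp(d) + 2)^2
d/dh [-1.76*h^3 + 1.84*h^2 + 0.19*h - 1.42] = -5.28*h^2 + 3.68*h + 0.19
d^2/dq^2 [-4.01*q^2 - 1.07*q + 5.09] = -8.02000000000000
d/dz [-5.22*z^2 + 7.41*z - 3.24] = 7.41 - 10.44*z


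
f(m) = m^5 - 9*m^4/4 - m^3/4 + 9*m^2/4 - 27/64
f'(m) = 5*m^4 - 9*m^3 - 3*m^2/4 + 9*m/2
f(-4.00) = -1548.42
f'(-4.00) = 1826.00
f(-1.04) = -1.56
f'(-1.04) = 10.48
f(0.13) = -0.39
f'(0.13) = 0.55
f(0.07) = -0.41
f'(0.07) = 0.31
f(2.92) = 61.25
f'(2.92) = 146.17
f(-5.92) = -9904.50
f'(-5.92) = 7955.60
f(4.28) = 702.39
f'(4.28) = 977.72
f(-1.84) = -38.13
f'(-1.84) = 102.56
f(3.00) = 73.83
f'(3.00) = 168.75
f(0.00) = -0.42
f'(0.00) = 0.00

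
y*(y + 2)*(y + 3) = y^3 + 5*y^2 + 6*y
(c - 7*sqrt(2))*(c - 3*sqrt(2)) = c^2 - 10*sqrt(2)*c + 42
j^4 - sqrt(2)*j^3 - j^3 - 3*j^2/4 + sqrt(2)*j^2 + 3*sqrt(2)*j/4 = j*(j - 3/2)*(j + 1/2)*(j - sqrt(2))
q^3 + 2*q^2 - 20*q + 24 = (q - 2)^2*(q + 6)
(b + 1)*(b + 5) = b^2 + 6*b + 5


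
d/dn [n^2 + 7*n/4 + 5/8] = 2*n + 7/4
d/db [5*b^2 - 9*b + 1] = 10*b - 9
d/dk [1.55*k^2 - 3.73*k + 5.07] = 3.1*k - 3.73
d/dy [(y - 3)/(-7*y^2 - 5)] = (-7*y^2 + 14*y*(y - 3) - 5)/(7*y^2 + 5)^2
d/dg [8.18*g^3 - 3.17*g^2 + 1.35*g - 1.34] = 24.54*g^2 - 6.34*g + 1.35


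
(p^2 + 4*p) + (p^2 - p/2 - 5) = 2*p^2 + 7*p/2 - 5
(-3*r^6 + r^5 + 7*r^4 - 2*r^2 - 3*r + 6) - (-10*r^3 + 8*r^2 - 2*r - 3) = -3*r^6 + r^5 + 7*r^4 + 10*r^3 - 10*r^2 - r + 9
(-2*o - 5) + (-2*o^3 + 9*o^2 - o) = -2*o^3 + 9*o^2 - 3*o - 5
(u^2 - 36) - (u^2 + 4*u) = -4*u - 36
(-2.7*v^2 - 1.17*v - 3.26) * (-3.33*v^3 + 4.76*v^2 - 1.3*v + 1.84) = 8.991*v^5 - 8.9559*v^4 + 8.7966*v^3 - 18.9646*v^2 + 2.0852*v - 5.9984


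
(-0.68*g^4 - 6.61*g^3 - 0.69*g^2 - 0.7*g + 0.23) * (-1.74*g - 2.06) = 1.1832*g^5 + 12.9022*g^4 + 14.8172*g^3 + 2.6394*g^2 + 1.0418*g - 0.4738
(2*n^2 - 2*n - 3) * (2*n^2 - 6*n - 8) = 4*n^4 - 16*n^3 - 10*n^2 + 34*n + 24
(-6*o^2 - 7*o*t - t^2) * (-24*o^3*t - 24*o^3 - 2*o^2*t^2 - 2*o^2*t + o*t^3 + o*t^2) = 144*o^5*t + 144*o^5 + 180*o^4*t^2 + 180*o^4*t + 32*o^3*t^3 + 32*o^3*t^2 - 5*o^2*t^4 - 5*o^2*t^3 - o*t^5 - o*t^4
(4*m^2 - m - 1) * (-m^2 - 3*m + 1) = -4*m^4 - 11*m^3 + 8*m^2 + 2*m - 1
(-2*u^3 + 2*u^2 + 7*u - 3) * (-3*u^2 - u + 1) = 6*u^5 - 4*u^4 - 25*u^3 + 4*u^2 + 10*u - 3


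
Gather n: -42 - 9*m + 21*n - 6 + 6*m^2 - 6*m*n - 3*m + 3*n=6*m^2 - 12*m + n*(24 - 6*m) - 48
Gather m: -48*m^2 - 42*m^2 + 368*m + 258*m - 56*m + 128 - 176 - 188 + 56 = -90*m^2 + 570*m - 180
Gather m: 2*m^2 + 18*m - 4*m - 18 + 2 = 2*m^2 + 14*m - 16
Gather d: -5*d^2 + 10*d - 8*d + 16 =-5*d^2 + 2*d + 16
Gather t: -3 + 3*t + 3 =3*t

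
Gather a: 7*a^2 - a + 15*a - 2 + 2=7*a^2 + 14*a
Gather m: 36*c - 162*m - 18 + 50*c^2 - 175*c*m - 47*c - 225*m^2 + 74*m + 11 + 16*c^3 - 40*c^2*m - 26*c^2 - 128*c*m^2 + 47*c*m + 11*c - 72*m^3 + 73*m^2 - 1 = 16*c^3 + 24*c^2 - 72*m^3 + m^2*(-128*c - 152) + m*(-40*c^2 - 128*c - 88) - 8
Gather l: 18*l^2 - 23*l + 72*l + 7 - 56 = 18*l^2 + 49*l - 49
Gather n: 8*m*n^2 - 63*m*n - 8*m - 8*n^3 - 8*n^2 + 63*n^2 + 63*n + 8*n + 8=-8*m - 8*n^3 + n^2*(8*m + 55) + n*(71 - 63*m) + 8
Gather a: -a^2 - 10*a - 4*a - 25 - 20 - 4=-a^2 - 14*a - 49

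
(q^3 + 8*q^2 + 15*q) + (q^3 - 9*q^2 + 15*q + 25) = 2*q^3 - q^2 + 30*q + 25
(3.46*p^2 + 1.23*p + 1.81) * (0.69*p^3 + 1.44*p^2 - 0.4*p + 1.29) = 2.3874*p^5 + 5.8311*p^4 + 1.6361*p^3 + 6.5778*p^2 + 0.8627*p + 2.3349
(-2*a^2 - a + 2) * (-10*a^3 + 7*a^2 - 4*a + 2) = 20*a^5 - 4*a^4 - 19*a^3 + 14*a^2 - 10*a + 4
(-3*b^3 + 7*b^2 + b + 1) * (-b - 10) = 3*b^4 + 23*b^3 - 71*b^2 - 11*b - 10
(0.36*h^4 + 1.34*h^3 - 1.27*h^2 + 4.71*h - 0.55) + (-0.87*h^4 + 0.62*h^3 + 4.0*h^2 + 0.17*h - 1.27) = -0.51*h^4 + 1.96*h^3 + 2.73*h^2 + 4.88*h - 1.82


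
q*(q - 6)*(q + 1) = q^3 - 5*q^2 - 6*q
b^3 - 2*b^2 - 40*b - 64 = (b - 8)*(b + 2)*(b + 4)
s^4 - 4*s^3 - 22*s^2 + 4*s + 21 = (s - 7)*(s - 1)*(s + 1)*(s + 3)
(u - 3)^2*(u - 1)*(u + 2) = u^4 - 5*u^3 + u^2 + 21*u - 18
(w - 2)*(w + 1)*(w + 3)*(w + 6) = w^4 + 8*w^3 + 7*w^2 - 36*w - 36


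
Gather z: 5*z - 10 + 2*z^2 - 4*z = 2*z^2 + z - 10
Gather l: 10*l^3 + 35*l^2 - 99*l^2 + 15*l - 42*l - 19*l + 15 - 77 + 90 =10*l^3 - 64*l^2 - 46*l + 28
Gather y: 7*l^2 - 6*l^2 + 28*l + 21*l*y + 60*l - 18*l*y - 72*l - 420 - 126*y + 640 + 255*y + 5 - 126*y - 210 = l^2 + 16*l + y*(3*l + 3) + 15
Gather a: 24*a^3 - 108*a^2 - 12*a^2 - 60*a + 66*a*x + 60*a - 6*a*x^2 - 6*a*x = 24*a^3 - 120*a^2 + a*(-6*x^2 + 60*x)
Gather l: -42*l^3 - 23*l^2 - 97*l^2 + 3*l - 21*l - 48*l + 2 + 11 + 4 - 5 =-42*l^3 - 120*l^2 - 66*l + 12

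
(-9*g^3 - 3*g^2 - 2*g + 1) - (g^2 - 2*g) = -9*g^3 - 4*g^2 + 1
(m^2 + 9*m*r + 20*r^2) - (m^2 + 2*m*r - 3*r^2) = 7*m*r + 23*r^2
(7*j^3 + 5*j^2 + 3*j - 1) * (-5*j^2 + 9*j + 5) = -35*j^5 + 38*j^4 + 65*j^3 + 57*j^2 + 6*j - 5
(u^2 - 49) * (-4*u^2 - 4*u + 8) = -4*u^4 - 4*u^3 + 204*u^2 + 196*u - 392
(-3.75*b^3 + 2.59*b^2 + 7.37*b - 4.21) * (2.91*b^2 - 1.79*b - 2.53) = -10.9125*b^5 + 14.2494*b^4 + 26.2981*b^3 - 31.9961*b^2 - 11.1102*b + 10.6513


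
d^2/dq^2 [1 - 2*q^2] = -4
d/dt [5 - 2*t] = -2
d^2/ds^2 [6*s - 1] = 0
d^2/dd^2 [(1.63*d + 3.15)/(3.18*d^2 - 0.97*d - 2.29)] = ((-31.1004*d - 16.8718)*(-3.18*d^2 + 0.97*d + 2.29) - (1.63*d + 3.15)*(6.36*d - 0.97)*(12.72*d - 1.94))/(-3.18*d^2 + 0.97*d + 2.29)^3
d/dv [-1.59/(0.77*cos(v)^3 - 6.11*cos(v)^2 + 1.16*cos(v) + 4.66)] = (-3.6729*cos(v)^2 + 19.4298*cos(v) - 1.8444)*sin(v)/(0.77*cos(v)^3 - 6.11*cos(v)^2 + 1.16*cos(v) + 4.66)^2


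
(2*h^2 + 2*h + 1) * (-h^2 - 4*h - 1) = -2*h^4 - 10*h^3 - 11*h^2 - 6*h - 1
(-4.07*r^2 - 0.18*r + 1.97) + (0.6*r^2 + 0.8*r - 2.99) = -3.47*r^2 + 0.62*r - 1.02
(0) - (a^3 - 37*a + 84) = -a^3 + 37*a - 84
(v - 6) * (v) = v^2 - 6*v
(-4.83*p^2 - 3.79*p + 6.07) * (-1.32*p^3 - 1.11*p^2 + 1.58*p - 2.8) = 6.3756*p^5 + 10.3641*p^4 - 11.4369*p^3 + 0.798099999999998*p^2 + 20.2026*p - 16.996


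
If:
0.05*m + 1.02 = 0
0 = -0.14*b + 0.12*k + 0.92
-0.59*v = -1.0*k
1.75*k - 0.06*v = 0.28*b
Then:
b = 7.69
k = 1.31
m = -20.40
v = 2.21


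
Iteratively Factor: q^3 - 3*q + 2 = (q + 2)*(q^2 - 2*q + 1) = (q - 1)*(q + 2)*(q - 1)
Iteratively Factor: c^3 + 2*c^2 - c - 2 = (c + 2)*(c^2 - 1) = (c + 1)*(c + 2)*(c - 1)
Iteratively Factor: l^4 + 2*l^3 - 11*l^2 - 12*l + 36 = (l + 3)*(l^3 - l^2 - 8*l + 12) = (l + 3)^2*(l^2 - 4*l + 4) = (l - 2)*(l + 3)^2*(l - 2)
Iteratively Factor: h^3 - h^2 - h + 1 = (h - 1)*(h^2 - 1) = (h - 1)^2*(h + 1)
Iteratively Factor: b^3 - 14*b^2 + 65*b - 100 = (b - 5)*(b^2 - 9*b + 20) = (b - 5)*(b - 4)*(b - 5)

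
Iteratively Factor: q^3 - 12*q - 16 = (q + 2)*(q^2 - 2*q - 8) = (q - 4)*(q + 2)*(q + 2)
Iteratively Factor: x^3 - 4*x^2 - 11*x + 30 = (x + 3)*(x^2 - 7*x + 10) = (x - 5)*(x + 3)*(x - 2)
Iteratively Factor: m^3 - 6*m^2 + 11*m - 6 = (m - 2)*(m^2 - 4*m + 3) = (m - 3)*(m - 2)*(m - 1)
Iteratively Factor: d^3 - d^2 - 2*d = (d - 2)*(d^2 + d) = (d - 2)*(d + 1)*(d)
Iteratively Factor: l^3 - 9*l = (l)*(l^2 - 9) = l*(l - 3)*(l + 3)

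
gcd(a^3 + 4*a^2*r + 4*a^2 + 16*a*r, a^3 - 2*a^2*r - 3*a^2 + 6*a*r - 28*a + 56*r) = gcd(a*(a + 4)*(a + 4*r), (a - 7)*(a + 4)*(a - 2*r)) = a + 4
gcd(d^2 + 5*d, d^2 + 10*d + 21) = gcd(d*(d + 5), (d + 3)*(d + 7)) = 1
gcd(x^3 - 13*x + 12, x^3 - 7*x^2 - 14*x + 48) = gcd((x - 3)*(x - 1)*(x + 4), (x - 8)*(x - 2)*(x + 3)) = 1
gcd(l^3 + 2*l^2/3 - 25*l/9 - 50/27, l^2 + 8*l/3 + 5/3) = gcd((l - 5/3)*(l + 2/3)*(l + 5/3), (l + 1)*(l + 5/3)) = l + 5/3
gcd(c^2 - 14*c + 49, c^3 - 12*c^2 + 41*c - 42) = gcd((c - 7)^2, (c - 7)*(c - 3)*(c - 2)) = c - 7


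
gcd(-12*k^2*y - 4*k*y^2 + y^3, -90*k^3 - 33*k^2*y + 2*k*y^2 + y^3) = -6*k + y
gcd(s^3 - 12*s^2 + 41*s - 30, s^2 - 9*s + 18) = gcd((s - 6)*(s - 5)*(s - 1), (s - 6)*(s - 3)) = s - 6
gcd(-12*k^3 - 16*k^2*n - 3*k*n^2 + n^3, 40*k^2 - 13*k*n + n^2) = 1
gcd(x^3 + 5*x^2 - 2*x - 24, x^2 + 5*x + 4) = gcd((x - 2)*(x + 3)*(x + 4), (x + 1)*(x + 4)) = x + 4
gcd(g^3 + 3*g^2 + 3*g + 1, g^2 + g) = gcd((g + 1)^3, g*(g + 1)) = g + 1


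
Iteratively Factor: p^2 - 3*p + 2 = (p - 1)*(p - 2)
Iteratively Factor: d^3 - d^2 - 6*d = (d - 3)*(d^2 + 2*d) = (d - 3)*(d + 2)*(d)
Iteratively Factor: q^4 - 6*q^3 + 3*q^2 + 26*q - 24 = (q + 2)*(q^3 - 8*q^2 + 19*q - 12) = (q - 4)*(q + 2)*(q^2 - 4*q + 3) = (q - 4)*(q - 1)*(q + 2)*(q - 3)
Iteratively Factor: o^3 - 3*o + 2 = (o + 2)*(o^2 - 2*o + 1) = (o - 1)*(o + 2)*(o - 1)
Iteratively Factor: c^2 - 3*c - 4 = (c - 4)*(c + 1)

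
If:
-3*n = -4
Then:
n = 4/3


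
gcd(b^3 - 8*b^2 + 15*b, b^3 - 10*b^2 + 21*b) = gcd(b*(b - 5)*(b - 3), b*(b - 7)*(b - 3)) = b^2 - 3*b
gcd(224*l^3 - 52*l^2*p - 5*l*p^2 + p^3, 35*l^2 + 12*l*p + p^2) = 7*l + p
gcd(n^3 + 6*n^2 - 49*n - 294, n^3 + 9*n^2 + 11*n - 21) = n + 7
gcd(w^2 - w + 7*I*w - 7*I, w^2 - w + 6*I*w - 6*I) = w - 1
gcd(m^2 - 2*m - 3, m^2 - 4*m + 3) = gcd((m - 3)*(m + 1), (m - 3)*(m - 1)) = m - 3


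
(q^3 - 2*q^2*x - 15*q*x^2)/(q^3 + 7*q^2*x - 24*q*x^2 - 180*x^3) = q*(q + 3*x)/(q^2 + 12*q*x + 36*x^2)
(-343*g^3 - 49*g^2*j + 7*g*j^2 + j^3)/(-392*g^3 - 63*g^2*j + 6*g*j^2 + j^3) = (7*g - j)/(8*g - j)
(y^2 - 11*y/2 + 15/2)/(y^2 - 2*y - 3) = (y - 5/2)/(y + 1)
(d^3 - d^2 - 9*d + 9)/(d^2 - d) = d - 9/d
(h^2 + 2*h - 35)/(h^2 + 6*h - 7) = (h - 5)/(h - 1)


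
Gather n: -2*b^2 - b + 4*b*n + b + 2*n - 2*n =-2*b^2 + 4*b*n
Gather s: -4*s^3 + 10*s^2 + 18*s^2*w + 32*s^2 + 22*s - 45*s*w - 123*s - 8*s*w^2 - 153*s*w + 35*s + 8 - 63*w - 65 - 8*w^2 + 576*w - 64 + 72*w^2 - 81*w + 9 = -4*s^3 + s^2*(18*w + 42) + s*(-8*w^2 - 198*w - 66) + 64*w^2 + 432*w - 112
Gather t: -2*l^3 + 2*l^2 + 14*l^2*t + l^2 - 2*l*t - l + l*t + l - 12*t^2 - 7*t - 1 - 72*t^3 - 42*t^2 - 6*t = -2*l^3 + 3*l^2 - 72*t^3 - 54*t^2 + t*(14*l^2 - l - 13) - 1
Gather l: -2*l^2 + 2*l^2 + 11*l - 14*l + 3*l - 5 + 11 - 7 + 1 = 0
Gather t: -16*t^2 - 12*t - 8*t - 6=-16*t^2 - 20*t - 6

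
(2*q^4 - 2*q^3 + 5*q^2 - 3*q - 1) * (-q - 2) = -2*q^5 - 2*q^4 - q^3 - 7*q^2 + 7*q + 2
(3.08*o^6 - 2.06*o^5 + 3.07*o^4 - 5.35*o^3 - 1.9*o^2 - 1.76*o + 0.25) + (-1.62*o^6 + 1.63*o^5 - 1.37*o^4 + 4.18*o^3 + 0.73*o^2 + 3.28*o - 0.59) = 1.46*o^6 - 0.43*o^5 + 1.7*o^4 - 1.17*o^3 - 1.17*o^2 + 1.52*o - 0.34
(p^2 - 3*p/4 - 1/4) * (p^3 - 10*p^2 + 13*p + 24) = p^5 - 43*p^4/4 + 81*p^3/4 + 67*p^2/4 - 85*p/4 - 6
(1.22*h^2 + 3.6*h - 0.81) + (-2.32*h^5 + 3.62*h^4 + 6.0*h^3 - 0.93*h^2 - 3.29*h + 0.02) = -2.32*h^5 + 3.62*h^4 + 6.0*h^3 + 0.29*h^2 + 0.31*h - 0.79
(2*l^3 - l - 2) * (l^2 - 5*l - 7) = 2*l^5 - 10*l^4 - 15*l^3 + 3*l^2 + 17*l + 14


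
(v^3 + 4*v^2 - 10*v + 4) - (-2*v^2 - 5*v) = v^3 + 6*v^2 - 5*v + 4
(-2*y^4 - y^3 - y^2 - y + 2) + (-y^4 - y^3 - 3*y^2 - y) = -3*y^4 - 2*y^3 - 4*y^2 - 2*y + 2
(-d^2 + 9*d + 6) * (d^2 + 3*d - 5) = -d^4 + 6*d^3 + 38*d^2 - 27*d - 30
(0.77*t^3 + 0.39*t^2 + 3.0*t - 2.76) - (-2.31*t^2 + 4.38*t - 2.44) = 0.77*t^3 + 2.7*t^2 - 1.38*t - 0.32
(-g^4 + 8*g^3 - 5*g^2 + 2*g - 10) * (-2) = 2*g^4 - 16*g^3 + 10*g^2 - 4*g + 20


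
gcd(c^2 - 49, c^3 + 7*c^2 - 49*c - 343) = c^2 - 49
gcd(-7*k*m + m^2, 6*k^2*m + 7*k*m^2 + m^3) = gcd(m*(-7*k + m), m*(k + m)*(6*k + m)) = m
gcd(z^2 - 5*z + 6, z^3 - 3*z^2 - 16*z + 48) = z - 3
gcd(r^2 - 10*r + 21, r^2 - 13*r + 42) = r - 7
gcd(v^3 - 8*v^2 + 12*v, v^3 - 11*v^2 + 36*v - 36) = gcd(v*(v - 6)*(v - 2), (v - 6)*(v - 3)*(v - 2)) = v^2 - 8*v + 12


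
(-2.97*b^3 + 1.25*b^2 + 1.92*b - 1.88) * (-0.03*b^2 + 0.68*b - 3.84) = 0.0891*b^5 - 2.0571*b^4 + 12.1972*b^3 - 3.438*b^2 - 8.6512*b + 7.2192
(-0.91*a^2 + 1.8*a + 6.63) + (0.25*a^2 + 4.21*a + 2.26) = -0.66*a^2 + 6.01*a + 8.89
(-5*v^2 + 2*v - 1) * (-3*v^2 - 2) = 15*v^4 - 6*v^3 + 13*v^2 - 4*v + 2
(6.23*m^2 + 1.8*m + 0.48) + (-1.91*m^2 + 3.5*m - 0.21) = 4.32*m^2 + 5.3*m + 0.27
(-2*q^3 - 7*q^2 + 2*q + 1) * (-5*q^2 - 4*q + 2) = 10*q^5 + 43*q^4 + 14*q^3 - 27*q^2 + 2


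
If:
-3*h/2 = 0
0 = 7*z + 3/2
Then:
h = 0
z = -3/14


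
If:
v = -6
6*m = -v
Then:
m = 1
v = -6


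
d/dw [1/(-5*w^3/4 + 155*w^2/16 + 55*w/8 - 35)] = 32*(6*w^2 - 31*w - 11)/(5*(4*w^3 - 31*w^2 - 22*w + 112)^2)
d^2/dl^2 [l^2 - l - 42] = 2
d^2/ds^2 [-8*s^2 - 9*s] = -16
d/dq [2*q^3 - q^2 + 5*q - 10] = 6*q^2 - 2*q + 5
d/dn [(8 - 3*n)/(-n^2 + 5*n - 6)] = (-3*n^2 + 16*n - 22)/(n^4 - 10*n^3 + 37*n^2 - 60*n + 36)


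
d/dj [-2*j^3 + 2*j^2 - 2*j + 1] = -6*j^2 + 4*j - 2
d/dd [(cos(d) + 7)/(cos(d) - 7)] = 14*sin(d)/(cos(d) - 7)^2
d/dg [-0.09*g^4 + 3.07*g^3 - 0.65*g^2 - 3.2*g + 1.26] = -0.36*g^3 + 9.21*g^2 - 1.3*g - 3.2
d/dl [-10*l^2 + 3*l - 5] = 3 - 20*l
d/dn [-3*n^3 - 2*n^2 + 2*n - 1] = -9*n^2 - 4*n + 2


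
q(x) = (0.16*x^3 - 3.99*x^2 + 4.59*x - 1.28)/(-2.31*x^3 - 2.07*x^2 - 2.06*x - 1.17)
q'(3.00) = -0.02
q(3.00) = 0.22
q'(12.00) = -0.01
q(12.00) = 0.06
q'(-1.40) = -5.67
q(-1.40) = -4.00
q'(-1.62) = -3.40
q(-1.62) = -3.03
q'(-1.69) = -2.95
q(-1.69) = -2.81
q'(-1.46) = -4.86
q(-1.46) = -3.68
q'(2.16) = 0.03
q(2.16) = 0.22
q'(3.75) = -0.03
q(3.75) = 0.20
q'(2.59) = -0.00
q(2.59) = 0.22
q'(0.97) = 0.27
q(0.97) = 0.06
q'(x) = (0.48*x^2 - 7.98*x + 4.59)/(-2.31*x^3 - 2.07*x^2 - 2.06*x - 1.17) + (6.93*x^2 + 4.14*x + 2.06)*(0.16*x^3 - 3.99*x^2 + 4.59*x - 1.28)/(-2.31*x^3 - 2.07*x^2 - 2.06*x - 1.17)^2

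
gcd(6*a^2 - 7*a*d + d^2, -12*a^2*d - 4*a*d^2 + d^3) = 6*a - d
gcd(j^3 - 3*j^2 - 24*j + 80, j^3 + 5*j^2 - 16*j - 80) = j^2 + j - 20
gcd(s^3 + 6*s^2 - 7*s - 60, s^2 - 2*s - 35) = s + 5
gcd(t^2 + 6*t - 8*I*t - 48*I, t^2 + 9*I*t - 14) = 1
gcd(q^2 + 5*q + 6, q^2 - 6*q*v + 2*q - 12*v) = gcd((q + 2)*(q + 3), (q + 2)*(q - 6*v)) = q + 2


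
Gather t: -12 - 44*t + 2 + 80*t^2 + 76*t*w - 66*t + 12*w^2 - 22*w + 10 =80*t^2 + t*(76*w - 110) + 12*w^2 - 22*w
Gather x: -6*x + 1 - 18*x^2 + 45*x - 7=-18*x^2 + 39*x - 6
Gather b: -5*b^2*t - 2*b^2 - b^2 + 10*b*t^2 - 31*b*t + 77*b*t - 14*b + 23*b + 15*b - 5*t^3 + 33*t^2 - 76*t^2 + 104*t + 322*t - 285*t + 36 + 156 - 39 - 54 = b^2*(-5*t - 3) + b*(10*t^2 + 46*t + 24) - 5*t^3 - 43*t^2 + 141*t + 99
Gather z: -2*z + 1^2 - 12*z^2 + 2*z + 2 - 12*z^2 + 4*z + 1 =-24*z^2 + 4*z + 4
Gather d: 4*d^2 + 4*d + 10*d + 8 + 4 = 4*d^2 + 14*d + 12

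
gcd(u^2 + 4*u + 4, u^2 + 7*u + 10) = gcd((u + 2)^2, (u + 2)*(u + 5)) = u + 2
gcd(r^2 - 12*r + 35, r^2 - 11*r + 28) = r - 7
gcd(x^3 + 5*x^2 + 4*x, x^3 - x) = x^2 + x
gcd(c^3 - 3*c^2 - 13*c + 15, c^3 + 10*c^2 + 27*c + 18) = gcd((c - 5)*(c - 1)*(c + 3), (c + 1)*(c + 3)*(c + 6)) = c + 3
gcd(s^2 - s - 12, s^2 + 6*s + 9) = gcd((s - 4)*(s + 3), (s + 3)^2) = s + 3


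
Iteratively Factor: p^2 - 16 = (p + 4)*(p - 4)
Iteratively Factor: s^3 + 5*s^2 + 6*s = (s + 2)*(s^2 + 3*s) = (s + 2)*(s + 3)*(s)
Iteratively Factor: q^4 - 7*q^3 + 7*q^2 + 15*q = (q)*(q^3 - 7*q^2 + 7*q + 15) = q*(q - 5)*(q^2 - 2*q - 3) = q*(q - 5)*(q - 3)*(q + 1)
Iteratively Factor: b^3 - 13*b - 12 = (b - 4)*(b^2 + 4*b + 3) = (b - 4)*(b + 1)*(b + 3)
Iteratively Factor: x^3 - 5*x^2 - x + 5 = (x - 5)*(x^2 - 1) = (x - 5)*(x + 1)*(x - 1)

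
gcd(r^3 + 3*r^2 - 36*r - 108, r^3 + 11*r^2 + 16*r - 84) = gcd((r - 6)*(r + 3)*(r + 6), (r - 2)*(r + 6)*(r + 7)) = r + 6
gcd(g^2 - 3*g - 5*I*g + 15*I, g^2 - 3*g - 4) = 1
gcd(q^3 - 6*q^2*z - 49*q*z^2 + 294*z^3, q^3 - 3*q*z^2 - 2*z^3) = 1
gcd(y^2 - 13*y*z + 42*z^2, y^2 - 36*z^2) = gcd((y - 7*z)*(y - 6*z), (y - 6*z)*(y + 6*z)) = y - 6*z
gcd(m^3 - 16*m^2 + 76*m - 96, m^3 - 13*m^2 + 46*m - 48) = m^2 - 10*m + 16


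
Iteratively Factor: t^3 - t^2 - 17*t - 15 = (t + 1)*(t^2 - 2*t - 15) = (t - 5)*(t + 1)*(t + 3)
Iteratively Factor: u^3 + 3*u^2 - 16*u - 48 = (u + 4)*(u^2 - u - 12) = (u + 3)*(u + 4)*(u - 4)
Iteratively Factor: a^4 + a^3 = (a)*(a^3 + a^2) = a^2*(a^2 + a) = a^2*(a + 1)*(a)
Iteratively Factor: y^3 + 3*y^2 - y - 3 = (y - 1)*(y^2 + 4*y + 3) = (y - 1)*(y + 3)*(y + 1)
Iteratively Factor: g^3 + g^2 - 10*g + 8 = (g - 1)*(g^2 + 2*g - 8) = (g - 1)*(g + 4)*(g - 2)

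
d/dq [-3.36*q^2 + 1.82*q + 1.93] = 1.82 - 6.72*q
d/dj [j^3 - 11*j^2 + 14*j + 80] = 3*j^2 - 22*j + 14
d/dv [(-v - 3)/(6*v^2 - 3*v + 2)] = (6*v^2 + 36*v - 11)/(36*v^4 - 36*v^3 + 33*v^2 - 12*v + 4)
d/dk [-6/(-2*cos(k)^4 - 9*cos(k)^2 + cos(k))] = 6*(8*cos(k)^3 + 18*cos(k) - 1)*sin(k)/((2*cos(k)^3 + 9*cos(k) - 1)^2*cos(k)^2)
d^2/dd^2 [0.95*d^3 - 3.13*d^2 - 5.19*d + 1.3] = 5.7*d - 6.26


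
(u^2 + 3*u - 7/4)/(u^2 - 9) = (u^2 + 3*u - 7/4)/(u^2 - 9)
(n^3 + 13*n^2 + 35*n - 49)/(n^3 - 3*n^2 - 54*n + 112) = (n^2 + 6*n - 7)/(n^2 - 10*n + 16)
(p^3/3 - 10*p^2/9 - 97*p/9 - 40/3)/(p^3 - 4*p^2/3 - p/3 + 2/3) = (3*p^3 - 10*p^2 - 97*p - 120)/(3*(3*p^3 - 4*p^2 - p + 2))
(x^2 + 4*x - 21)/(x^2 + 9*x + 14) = (x - 3)/(x + 2)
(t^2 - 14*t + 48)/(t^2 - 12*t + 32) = (t - 6)/(t - 4)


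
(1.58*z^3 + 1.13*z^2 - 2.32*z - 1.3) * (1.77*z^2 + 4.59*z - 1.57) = 2.7966*z^5 + 9.2523*z^4 - 1.4003*z^3 - 14.7239*z^2 - 2.3246*z + 2.041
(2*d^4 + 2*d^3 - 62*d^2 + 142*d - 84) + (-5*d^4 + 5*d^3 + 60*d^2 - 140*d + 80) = -3*d^4 + 7*d^3 - 2*d^2 + 2*d - 4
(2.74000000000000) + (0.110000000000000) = 2.85000000000000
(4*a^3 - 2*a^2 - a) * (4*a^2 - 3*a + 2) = 16*a^5 - 20*a^4 + 10*a^3 - a^2 - 2*a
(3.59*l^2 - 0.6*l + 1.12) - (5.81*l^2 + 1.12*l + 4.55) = -2.22*l^2 - 1.72*l - 3.43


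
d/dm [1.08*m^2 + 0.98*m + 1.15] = 2.16*m + 0.98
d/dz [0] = 0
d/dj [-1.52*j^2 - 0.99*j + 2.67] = -3.04*j - 0.99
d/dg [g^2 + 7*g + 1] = 2*g + 7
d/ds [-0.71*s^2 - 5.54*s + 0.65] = -1.42*s - 5.54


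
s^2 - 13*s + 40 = (s - 8)*(s - 5)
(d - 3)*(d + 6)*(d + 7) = d^3 + 10*d^2 + 3*d - 126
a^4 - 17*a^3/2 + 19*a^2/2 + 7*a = a*(a - 7)*(a - 2)*(a + 1/2)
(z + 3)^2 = z^2 + 6*z + 9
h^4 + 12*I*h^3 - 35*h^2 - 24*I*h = h*(h + I)*(h + 3*I)*(h + 8*I)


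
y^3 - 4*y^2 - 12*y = y*(y - 6)*(y + 2)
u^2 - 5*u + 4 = (u - 4)*(u - 1)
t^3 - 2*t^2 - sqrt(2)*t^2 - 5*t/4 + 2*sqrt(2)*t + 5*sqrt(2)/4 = (t - 5/2)*(t + 1/2)*(t - sqrt(2))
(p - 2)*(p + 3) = p^2 + p - 6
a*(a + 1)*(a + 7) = a^3 + 8*a^2 + 7*a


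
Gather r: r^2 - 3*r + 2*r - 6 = r^2 - r - 6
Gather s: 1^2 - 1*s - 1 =-s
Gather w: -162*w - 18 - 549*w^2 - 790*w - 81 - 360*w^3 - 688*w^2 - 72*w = -360*w^3 - 1237*w^2 - 1024*w - 99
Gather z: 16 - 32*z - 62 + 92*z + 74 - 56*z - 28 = 4*z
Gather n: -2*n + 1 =1 - 2*n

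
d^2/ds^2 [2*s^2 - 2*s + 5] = 4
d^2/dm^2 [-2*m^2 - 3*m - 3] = -4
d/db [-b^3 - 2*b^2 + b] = -3*b^2 - 4*b + 1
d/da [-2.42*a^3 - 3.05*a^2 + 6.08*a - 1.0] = -7.26*a^2 - 6.1*a + 6.08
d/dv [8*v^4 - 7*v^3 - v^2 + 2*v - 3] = 32*v^3 - 21*v^2 - 2*v + 2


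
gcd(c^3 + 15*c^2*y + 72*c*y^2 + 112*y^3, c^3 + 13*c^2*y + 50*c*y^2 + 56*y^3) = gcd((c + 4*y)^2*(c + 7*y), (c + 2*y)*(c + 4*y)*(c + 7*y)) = c^2 + 11*c*y + 28*y^2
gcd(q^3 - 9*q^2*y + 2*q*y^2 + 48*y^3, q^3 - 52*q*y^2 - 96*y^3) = -q^2 + 6*q*y + 16*y^2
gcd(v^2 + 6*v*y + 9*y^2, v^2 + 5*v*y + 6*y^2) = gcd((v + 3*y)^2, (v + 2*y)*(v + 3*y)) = v + 3*y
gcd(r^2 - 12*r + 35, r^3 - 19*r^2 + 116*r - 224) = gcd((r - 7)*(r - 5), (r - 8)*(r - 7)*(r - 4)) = r - 7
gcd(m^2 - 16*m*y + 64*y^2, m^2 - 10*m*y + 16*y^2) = -m + 8*y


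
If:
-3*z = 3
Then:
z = -1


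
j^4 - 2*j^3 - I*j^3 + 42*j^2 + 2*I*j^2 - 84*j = j*(j - 2)*(j - 7*I)*(j + 6*I)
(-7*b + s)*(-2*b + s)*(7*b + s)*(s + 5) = 98*b^3*s + 490*b^3 - 49*b^2*s^2 - 245*b^2*s - 2*b*s^3 - 10*b*s^2 + s^4 + 5*s^3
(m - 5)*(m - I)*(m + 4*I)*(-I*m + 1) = -I*m^4 + 4*m^3 + 5*I*m^3 - 20*m^2 - I*m^2 + 4*m + 5*I*m - 20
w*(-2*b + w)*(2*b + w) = -4*b^2*w + w^3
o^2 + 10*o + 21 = (o + 3)*(o + 7)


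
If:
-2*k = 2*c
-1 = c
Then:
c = -1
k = 1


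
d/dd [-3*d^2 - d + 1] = -6*d - 1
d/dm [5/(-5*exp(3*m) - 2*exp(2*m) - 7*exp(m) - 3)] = (75*exp(2*m) + 20*exp(m) + 35)*exp(m)/(5*exp(3*m) + 2*exp(2*m) + 7*exp(m) + 3)^2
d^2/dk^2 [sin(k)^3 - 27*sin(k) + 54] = -9*sin(k)^3 + 33*sin(k)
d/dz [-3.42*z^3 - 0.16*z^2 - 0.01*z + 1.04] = -10.26*z^2 - 0.32*z - 0.01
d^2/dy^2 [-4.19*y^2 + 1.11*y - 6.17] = -8.38000000000000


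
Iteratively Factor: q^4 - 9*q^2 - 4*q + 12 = (q + 2)*(q^3 - 2*q^2 - 5*q + 6) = (q - 1)*(q + 2)*(q^2 - q - 6) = (q - 1)*(q + 2)^2*(q - 3)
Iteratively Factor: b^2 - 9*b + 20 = (b - 4)*(b - 5)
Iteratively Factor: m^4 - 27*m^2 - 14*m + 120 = (m - 2)*(m^3 + 2*m^2 - 23*m - 60) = (m - 2)*(m + 4)*(m^2 - 2*m - 15) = (m - 5)*(m - 2)*(m + 4)*(m + 3)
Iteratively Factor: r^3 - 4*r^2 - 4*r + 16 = (r - 4)*(r^2 - 4) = (r - 4)*(r + 2)*(r - 2)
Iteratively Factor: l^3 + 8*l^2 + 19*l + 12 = (l + 4)*(l^2 + 4*l + 3) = (l + 1)*(l + 4)*(l + 3)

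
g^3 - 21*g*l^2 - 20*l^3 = (g - 5*l)*(g + l)*(g + 4*l)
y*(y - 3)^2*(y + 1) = y^4 - 5*y^3 + 3*y^2 + 9*y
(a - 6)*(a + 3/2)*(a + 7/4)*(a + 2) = a^4 - 3*a^3/4 - 179*a^2/8 - 99*a/2 - 63/2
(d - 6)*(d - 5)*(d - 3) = d^3 - 14*d^2 + 63*d - 90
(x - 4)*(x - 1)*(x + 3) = x^3 - 2*x^2 - 11*x + 12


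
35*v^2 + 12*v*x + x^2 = (5*v + x)*(7*v + x)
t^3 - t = t*(t - 1)*(t + 1)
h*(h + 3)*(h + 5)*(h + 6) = h^4 + 14*h^3 + 63*h^2 + 90*h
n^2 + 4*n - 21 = (n - 3)*(n + 7)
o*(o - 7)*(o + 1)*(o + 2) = o^4 - 4*o^3 - 19*o^2 - 14*o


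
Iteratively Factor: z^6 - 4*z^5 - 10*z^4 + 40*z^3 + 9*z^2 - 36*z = (z - 1)*(z^5 - 3*z^4 - 13*z^3 + 27*z^2 + 36*z) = (z - 1)*(z + 1)*(z^4 - 4*z^3 - 9*z^2 + 36*z) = z*(z - 1)*(z + 1)*(z^3 - 4*z^2 - 9*z + 36) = z*(z - 3)*(z - 1)*(z + 1)*(z^2 - z - 12) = z*(z - 4)*(z - 3)*(z - 1)*(z + 1)*(z + 3)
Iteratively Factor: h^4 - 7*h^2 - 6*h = (h - 3)*(h^3 + 3*h^2 + 2*h) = (h - 3)*(h + 1)*(h^2 + 2*h) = h*(h - 3)*(h + 1)*(h + 2)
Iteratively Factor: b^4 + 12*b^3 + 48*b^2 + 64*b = (b + 4)*(b^3 + 8*b^2 + 16*b) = (b + 4)^2*(b^2 + 4*b) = b*(b + 4)^2*(b + 4)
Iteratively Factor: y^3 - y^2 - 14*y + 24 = (y + 4)*(y^2 - 5*y + 6) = (y - 3)*(y + 4)*(y - 2)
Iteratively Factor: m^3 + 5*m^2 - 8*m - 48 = (m + 4)*(m^2 + m - 12) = (m - 3)*(m + 4)*(m + 4)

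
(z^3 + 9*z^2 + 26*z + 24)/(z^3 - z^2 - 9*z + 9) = (z^2 + 6*z + 8)/(z^2 - 4*z + 3)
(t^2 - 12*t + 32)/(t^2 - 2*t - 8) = (t - 8)/(t + 2)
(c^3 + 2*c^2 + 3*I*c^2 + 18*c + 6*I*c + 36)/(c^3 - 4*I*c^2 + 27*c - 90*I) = (c^2 + c*(2 + 6*I) + 12*I)/(c^2 - I*c + 30)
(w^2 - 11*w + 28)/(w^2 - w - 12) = (w - 7)/(w + 3)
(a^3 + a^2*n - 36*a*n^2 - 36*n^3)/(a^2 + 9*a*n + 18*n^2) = (a^2 - 5*a*n - 6*n^2)/(a + 3*n)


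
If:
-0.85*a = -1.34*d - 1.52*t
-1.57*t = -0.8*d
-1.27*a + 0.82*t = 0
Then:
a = 0.00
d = 0.00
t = 0.00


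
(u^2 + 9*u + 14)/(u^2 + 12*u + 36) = (u^2 + 9*u + 14)/(u^2 + 12*u + 36)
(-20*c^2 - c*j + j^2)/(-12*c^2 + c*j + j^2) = (5*c - j)/(3*c - j)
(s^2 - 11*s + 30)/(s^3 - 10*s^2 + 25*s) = (s - 6)/(s*(s - 5))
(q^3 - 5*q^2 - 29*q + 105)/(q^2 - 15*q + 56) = (q^2 + 2*q - 15)/(q - 8)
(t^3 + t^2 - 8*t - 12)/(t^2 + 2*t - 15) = (t^2 + 4*t + 4)/(t + 5)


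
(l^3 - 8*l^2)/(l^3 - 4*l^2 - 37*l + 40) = l^2/(l^2 + 4*l - 5)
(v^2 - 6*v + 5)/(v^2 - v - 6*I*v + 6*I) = (v - 5)/(v - 6*I)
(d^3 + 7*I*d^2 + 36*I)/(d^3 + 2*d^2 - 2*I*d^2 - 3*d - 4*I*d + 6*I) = (d^2 + 9*I*d - 18)/(d^2 + 2*d - 3)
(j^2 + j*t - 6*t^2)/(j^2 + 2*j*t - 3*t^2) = (-j + 2*t)/(-j + t)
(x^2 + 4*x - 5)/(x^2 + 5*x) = (x - 1)/x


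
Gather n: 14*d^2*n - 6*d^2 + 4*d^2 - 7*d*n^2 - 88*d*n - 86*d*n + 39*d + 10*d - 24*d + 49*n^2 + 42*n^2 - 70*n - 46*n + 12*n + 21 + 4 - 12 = -2*d^2 + 25*d + n^2*(91 - 7*d) + n*(14*d^2 - 174*d - 104) + 13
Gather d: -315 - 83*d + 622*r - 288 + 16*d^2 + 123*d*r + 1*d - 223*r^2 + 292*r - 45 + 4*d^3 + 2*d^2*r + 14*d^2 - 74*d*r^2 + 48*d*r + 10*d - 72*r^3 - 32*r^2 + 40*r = 4*d^3 + d^2*(2*r + 30) + d*(-74*r^2 + 171*r - 72) - 72*r^3 - 255*r^2 + 954*r - 648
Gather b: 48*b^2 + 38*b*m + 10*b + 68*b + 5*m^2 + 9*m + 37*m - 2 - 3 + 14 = 48*b^2 + b*(38*m + 78) + 5*m^2 + 46*m + 9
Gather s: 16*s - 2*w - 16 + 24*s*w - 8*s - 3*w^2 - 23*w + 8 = s*(24*w + 8) - 3*w^2 - 25*w - 8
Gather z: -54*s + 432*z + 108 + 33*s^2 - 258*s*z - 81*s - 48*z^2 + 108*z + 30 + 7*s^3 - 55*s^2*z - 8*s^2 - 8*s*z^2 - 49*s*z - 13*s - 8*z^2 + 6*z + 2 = 7*s^3 + 25*s^2 - 148*s + z^2*(-8*s - 56) + z*(-55*s^2 - 307*s + 546) + 140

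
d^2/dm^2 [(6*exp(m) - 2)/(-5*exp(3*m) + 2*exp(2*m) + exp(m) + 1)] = (-600*exp(6*m) + 630*exp(5*m) - 364*exp(4*m) - 366*exp(3*m) + 174*exp(2*m) - 8*exp(m) - 8)*exp(m)/(125*exp(9*m) - 150*exp(8*m) - 15*exp(7*m) - 23*exp(6*m) + 63*exp(5*m) + 12*exp(4*m) + 2*exp(3*m) - 9*exp(2*m) - 3*exp(m) - 1)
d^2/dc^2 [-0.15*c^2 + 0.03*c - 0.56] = -0.300000000000000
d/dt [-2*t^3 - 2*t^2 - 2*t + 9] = -6*t^2 - 4*t - 2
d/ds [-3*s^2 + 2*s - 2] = 2 - 6*s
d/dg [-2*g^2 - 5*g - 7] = -4*g - 5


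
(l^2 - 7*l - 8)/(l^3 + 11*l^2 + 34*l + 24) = (l - 8)/(l^2 + 10*l + 24)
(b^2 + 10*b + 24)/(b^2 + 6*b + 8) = (b + 6)/(b + 2)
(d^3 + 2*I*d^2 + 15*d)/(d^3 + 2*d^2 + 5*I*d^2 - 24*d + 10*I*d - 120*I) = d*(d - 3*I)/(d^2 + 2*d - 24)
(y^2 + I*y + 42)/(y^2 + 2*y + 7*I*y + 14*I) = (y - 6*I)/(y + 2)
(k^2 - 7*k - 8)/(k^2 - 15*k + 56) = (k + 1)/(k - 7)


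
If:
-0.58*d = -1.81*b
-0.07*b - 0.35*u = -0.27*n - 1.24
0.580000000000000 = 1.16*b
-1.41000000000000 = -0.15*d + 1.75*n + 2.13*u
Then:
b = 0.50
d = 1.56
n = -2.51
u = 1.51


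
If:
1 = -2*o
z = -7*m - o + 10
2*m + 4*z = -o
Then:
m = 83/52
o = -1/2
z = -35/52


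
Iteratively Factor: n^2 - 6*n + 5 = (n - 1)*(n - 5)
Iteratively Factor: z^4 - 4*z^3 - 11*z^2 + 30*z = (z)*(z^3 - 4*z^2 - 11*z + 30) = z*(z - 5)*(z^2 + z - 6) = z*(z - 5)*(z - 2)*(z + 3)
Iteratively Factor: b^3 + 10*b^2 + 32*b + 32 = (b + 4)*(b^2 + 6*b + 8) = (b + 2)*(b + 4)*(b + 4)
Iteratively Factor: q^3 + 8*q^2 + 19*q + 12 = (q + 1)*(q^2 + 7*q + 12) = (q + 1)*(q + 4)*(q + 3)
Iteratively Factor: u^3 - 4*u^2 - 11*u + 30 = (u - 2)*(u^2 - 2*u - 15) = (u - 2)*(u + 3)*(u - 5)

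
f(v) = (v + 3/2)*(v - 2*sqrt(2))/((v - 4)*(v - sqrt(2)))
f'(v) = -(v + 3/2)*(v - 2*sqrt(2))/((v - 4)*(v - sqrt(2))^2) + (v + 3/2)/((v - 4)*(v - sqrt(2))) + (v - 2*sqrt(2))/((v - 4)*(v - sqrt(2))) - (v + 3/2)*(v - 2*sqrt(2))/((v - 4)^2*(v - sqrt(2))) = (-(v - 4)*(v - 2*sqrt(2))*(2*v + 3) + (v - 4)*(v - sqrt(2))*(4*v - 4*sqrt(2) + 3) - (v - 2*sqrt(2))*(v - sqrt(2))*(2*v + 3))/(2*(v - 4)^2*(v - sqrt(2))^2)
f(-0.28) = -0.52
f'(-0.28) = -0.69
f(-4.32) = 0.42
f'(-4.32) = -0.08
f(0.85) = -2.62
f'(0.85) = -5.26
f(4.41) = 7.61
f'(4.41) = -15.00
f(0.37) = -1.21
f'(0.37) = -1.65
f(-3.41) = 0.33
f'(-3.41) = -0.11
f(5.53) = 3.02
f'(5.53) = -1.16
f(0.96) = -3.33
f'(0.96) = -8.00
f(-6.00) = 0.54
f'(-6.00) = -0.05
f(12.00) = 1.46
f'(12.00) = -0.05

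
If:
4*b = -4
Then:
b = -1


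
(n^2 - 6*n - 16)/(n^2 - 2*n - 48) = (n + 2)/(n + 6)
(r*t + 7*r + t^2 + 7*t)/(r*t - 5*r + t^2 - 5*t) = (t + 7)/(t - 5)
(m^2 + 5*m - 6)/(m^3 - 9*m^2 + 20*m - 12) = (m + 6)/(m^2 - 8*m + 12)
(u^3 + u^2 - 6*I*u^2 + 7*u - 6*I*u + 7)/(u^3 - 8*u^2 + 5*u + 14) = (u^2 - 6*I*u + 7)/(u^2 - 9*u + 14)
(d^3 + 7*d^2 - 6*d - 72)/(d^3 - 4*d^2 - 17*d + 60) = (d + 6)/(d - 5)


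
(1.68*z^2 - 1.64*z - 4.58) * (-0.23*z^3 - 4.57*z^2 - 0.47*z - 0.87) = -0.3864*z^5 - 7.3004*z^4 + 7.7586*z^3 + 20.2398*z^2 + 3.5794*z + 3.9846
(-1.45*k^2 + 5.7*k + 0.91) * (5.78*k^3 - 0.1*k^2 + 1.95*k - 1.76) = -8.381*k^5 + 33.091*k^4 + 1.8623*k^3 + 13.576*k^2 - 8.2575*k - 1.6016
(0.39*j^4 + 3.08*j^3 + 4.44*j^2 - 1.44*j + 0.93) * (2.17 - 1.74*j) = -0.6786*j^5 - 4.5129*j^4 - 1.042*j^3 + 12.1404*j^2 - 4.743*j + 2.0181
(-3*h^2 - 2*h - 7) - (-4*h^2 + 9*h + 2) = h^2 - 11*h - 9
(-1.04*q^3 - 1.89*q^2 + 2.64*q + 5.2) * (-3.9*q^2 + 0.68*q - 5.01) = 4.056*q^5 + 6.6638*q^4 - 6.3708*q^3 - 9.0159*q^2 - 9.6904*q - 26.052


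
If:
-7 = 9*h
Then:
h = -7/9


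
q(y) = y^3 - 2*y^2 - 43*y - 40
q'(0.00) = -43.00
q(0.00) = -40.00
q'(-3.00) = -4.00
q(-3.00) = 44.00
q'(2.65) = -32.53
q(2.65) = -149.39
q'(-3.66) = 11.83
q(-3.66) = 41.56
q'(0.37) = -44.07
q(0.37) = -56.13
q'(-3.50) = 7.75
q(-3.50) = 43.12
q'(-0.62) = -39.37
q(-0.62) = -14.35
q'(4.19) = -7.09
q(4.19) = -181.72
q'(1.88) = -39.92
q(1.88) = -121.26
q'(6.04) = 42.28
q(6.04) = -152.33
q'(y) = 3*y^2 - 4*y - 43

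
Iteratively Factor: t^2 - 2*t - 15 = (t - 5)*(t + 3)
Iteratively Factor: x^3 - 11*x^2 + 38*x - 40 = (x - 2)*(x^2 - 9*x + 20) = (x - 5)*(x - 2)*(x - 4)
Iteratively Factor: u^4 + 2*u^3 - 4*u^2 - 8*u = (u)*(u^3 + 2*u^2 - 4*u - 8) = u*(u + 2)*(u^2 - 4) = u*(u - 2)*(u + 2)*(u + 2)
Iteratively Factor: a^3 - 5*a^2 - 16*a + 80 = (a - 4)*(a^2 - a - 20) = (a - 4)*(a + 4)*(a - 5)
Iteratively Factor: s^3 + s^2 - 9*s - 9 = (s + 1)*(s^2 - 9) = (s + 1)*(s + 3)*(s - 3)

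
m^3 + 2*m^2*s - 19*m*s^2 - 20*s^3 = (m - 4*s)*(m + s)*(m + 5*s)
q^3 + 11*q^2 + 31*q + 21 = (q + 1)*(q + 3)*(q + 7)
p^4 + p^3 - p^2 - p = p*(p - 1)*(p + 1)^2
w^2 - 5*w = w*(w - 5)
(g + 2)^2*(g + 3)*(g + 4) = g^4 + 11*g^3 + 44*g^2 + 76*g + 48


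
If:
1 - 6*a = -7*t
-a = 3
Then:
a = -3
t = -19/7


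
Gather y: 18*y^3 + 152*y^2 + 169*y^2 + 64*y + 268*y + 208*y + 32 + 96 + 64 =18*y^3 + 321*y^2 + 540*y + 192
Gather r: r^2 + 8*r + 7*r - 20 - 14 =r^2 + 15*r - 34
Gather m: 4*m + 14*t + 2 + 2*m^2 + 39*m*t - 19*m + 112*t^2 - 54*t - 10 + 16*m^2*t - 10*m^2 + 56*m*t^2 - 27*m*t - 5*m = m^2*(16*t - 8) + m*(56*t^2 + 12*t - 20) + 112*t^2 - 40*t - 8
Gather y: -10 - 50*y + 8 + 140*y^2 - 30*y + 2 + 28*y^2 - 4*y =168*y^2 - 84*y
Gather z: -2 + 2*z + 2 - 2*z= 0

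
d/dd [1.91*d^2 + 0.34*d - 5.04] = 3.82*d + 0.34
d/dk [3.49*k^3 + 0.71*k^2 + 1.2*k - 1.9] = 10.47*k^2 + 1.42*k + 1.2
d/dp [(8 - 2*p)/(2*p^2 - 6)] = (-p^2 + 2*p*(p - 4) + 3)/(p^2 - 3)^2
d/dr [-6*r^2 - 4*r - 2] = -12*r - 4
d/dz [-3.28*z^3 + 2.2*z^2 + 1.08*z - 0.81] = -9.84*z^2 + 4.4*z + 1.08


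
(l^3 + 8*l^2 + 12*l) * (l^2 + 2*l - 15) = l^5 + 10*l^4 + 13*l^3 - 96*l^2 - 180*l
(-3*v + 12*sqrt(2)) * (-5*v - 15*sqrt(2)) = 15*v^2 - 15*sqrt(2)*v - 360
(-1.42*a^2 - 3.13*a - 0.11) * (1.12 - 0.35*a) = 0.497*a^3 - 0.4949*a^2 - 3.4671*a - 0.1232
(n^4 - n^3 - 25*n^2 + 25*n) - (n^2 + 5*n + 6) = n^4 - n^3 - 26*n^2 + 20*n - 6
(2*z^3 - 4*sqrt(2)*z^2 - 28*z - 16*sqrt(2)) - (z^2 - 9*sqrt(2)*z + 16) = 2*z^3 - 4*sqrt(2)*z^2 - z^2 - 28*z + 9*sqrt(2)*z - 16*sqrt(2) - 16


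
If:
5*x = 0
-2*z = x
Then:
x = 0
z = 0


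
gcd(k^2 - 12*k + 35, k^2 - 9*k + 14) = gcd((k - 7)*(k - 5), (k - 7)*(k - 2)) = k - 7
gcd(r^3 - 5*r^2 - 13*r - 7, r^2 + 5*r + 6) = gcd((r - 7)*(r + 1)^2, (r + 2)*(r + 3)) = 1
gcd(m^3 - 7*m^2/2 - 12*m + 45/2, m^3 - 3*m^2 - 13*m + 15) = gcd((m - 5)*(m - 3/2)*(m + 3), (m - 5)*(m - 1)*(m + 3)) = m^2 - 2*m - 15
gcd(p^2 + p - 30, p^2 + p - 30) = p^2 + p - 30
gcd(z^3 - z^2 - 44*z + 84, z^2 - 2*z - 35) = 1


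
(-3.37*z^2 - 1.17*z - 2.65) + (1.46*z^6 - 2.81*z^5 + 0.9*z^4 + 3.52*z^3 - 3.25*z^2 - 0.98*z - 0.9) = 1.46*z^6 - 2.81*z^5 + 0.9*z^4 + 3.52*z^3 - 6.62*z^2 - 2.15*z - 3.55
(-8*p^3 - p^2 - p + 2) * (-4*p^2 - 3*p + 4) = 32*p^5 + 28*p^4 - 25*p^3 - 9*p^2 - 10*p + 8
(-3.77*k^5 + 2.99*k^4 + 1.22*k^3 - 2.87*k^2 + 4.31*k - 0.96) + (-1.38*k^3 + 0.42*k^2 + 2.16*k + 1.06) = -3.77*k^5 + 2.99*k^4 - 0.16*k^3 - 2.45*k^2 + 6.47*k + 0.1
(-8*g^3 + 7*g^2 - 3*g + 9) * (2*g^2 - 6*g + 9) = -16*g^5 + 62*g^4 - 120*g^3 + 99*g^2 - 81*g + 81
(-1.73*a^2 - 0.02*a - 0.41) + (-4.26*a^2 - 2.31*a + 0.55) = -5.99*a^2 - 2.33*a + 0.14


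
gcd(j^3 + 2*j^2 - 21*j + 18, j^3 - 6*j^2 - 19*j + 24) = j - 1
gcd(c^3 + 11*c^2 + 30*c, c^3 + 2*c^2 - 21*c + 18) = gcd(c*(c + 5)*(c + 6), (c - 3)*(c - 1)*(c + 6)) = c + 6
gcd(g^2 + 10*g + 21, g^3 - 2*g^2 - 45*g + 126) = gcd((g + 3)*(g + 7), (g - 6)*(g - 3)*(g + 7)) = g + 7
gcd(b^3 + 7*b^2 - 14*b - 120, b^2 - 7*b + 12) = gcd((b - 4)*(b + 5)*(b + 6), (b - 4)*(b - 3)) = b - 4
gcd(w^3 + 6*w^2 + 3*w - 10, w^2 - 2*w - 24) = 1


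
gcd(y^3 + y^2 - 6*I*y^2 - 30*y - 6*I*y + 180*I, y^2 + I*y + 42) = y - 6*I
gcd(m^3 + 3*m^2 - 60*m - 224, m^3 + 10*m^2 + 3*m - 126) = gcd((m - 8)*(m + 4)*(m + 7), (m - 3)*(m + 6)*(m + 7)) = m + 7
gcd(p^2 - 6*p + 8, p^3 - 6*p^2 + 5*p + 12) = p - 4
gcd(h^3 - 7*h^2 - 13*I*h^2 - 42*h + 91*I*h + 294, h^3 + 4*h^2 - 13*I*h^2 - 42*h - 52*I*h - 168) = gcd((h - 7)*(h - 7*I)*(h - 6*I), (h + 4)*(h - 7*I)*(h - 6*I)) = h^2 - 13*I*h - 42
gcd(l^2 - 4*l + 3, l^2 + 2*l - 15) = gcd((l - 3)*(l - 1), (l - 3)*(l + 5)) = l - 3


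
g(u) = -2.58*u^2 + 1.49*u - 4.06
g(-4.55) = -64.25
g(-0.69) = -6.32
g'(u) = 1.49 - 5.16*u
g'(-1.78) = 10.67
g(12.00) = -357.70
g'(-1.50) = 9.23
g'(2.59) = -11.87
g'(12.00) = -60.43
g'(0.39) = -0.52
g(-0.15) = -4.34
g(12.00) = -357.70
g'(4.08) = -19.56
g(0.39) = -3.87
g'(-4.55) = 24.97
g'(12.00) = -60.43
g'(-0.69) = 5.05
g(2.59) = -17.51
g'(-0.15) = 2.26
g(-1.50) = -12.10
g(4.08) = -40.93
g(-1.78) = -14.89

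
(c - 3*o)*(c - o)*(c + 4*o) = c^3 - 13*c*o^2 + 12*o^3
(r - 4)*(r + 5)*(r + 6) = r^3 + 7*r^2 - 14*r - 120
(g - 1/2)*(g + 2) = g^2 + 3*g/2 - 1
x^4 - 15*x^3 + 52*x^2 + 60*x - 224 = (x - 8)*(x - 7)*(x - 2)*(x + 2)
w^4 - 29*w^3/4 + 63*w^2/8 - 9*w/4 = w*(w - 6)*(w - 3/4)*(w - 1/2)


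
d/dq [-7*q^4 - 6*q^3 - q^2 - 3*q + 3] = -28*q^3 - 18*q^2 - 2*q - 3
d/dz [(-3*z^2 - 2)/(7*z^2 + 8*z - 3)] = 2*(-12*z^2 + 23*z + 8)/(49*z^4 + 112*z^3 + 22*z^2 - 48*z + 9)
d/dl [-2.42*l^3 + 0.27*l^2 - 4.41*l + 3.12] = -7.26*l^2 + 0.54*l - 4.41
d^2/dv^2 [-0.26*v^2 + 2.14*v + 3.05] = -0.520000000000000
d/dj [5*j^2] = 10*j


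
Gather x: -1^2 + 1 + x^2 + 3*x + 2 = x^2 + 3*x + 2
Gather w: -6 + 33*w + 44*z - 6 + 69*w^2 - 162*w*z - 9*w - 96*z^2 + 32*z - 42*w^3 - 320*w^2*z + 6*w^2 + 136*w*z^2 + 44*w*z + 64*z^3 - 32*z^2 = -42*w^3 + w^2*(75 - 320*z) + w*(136*z^2 - 118*z + 24) + 64*z^3 - 128*z^2 + 76*z - 12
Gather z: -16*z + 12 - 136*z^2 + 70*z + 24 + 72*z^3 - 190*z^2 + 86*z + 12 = 72*z^3 - 326*z^2 + 140*z + 48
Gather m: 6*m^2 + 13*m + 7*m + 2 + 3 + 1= 6*m^2 + 20*m + 6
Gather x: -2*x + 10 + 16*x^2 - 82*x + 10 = 16*x^2 - 84*x + 20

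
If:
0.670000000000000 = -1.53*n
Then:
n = -0.44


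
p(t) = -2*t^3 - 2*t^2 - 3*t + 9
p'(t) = -6*t^2 - 4*t - 3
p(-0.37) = 9.94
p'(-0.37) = -2.34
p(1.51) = -6.98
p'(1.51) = -22.72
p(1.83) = -15.44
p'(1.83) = -30.41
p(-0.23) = 9.61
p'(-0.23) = -2.40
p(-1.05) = 12.26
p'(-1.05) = -5.42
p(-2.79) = 45.24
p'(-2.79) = -38.54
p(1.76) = -13.38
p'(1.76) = -28.63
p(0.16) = 8.46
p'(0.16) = -3.79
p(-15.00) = 6354.00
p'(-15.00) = -1293.00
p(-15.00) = 6354.00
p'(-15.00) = -1293.00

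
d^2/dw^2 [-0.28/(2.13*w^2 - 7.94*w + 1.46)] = (2.540664*w^2 - 9.470832*w - 0.28*(4.26*w - 7.94)*(8.52*w - 15.88) + 1.741488)/(2.13*w^2 - 7.94*w + 1.46)^3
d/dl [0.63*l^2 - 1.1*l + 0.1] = 1.26*l - 1.1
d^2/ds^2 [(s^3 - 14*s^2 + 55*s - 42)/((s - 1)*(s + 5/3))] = 3588/(27*s^3 + 135*s^2 + 225*s + 125)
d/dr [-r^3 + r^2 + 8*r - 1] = -3*r^2 + 2*r + 8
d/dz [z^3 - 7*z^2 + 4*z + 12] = 3*z^2 - 14*z + 4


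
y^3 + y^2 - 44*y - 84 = (y - 7)*(y + 2)*(y + 6)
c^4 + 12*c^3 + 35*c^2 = c^2*(c + 5)*(c + 7)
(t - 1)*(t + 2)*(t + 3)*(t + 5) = t^4 + 9*t^3 + 21*t^2 - t - 30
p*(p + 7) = p^2 + 7*p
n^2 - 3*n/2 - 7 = (n - 7/2)*(n + 2)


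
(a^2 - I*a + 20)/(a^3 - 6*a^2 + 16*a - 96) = (a - 5*I)/(a^2 + a*(-6 - 4*I) + 24*I)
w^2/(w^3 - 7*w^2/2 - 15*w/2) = 2*w/(2*w^2 - 7*w - 15)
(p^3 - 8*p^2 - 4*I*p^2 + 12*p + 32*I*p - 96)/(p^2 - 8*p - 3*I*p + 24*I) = (p^2 - 4*I*p + 12)/(p - 3*I)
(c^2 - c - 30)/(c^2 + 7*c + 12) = (c^2 - c - 30)/(c^2 + 7*c + 12)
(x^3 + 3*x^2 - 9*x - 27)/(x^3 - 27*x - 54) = (x - 3)/(x - 6)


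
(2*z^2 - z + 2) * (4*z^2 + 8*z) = 8*z^4 + 12*z^3 + 16*z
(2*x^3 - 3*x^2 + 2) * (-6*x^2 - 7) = -12*x^5 + 18*x^4 - 14*x^3 + 9*x^2 - 14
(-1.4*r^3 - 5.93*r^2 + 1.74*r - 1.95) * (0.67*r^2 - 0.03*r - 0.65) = -0.938*r^5 - 3.9311*r^4 + 2.2537*r^3 + 2.4958*r^2 - 1.0725*r + 1.2675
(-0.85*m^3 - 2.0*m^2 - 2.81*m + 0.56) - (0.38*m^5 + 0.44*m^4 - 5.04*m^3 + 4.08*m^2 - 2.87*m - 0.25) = -0.38*m^5 - 0.44*m^4 + 4.19*m^3 - 6.08*m^2 + 0.0600000000000001*m + 0.81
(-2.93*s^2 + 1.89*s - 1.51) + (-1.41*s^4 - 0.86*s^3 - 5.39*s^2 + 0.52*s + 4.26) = -1.41*s^4 - 0.86*s^3 - 8.32*s^2 + 2.41*s + 2.75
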